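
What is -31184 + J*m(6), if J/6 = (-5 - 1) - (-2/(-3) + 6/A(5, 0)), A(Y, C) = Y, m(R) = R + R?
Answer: -158752/5 ≈ -31750.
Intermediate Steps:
m(R) = 2*R
J = -236/5 (J = 6*((-5 - 1) - (-2/(-3) + 6/5)) = 6*(-6 - (-2*(-⅓) + 6*(⅕))) = 6*(-6 - (⅔ + 6/5)) = 6*(-6 - 1*28/15) = 6*(-6 - 28/15) = 6*(-118/15) = -236/5 ≈ -47.200)
-31184 + J*m(6) = -31184 - 472*6/5 = -31184 - 236/5*12 = -31184 - 2832/5 = -158752/5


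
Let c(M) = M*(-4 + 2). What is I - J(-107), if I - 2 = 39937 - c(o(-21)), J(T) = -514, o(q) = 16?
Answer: 40485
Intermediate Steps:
c(M) = -2*M (c(M) = M*(-2) = -2*M)
I = 39971 (I = 2 + (39937 - (-2)*16) = 2 + (39937 - 1*(-32)) = 2 + (39937 + 32) = 2 + 39969 = 39971)
I - J(-107) = 39971 - 1*(-514) = 39971 + 514 = 40485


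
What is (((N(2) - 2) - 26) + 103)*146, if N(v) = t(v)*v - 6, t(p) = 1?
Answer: 10366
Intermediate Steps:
N(v) = -6 + v (N(v) = 1*v - 6 = v - 6 = -6 + v)
(((N(2) - 2) - 26) + 103)*146 = ((((-6 + 2) - 2) - 26) + 103)*146 = (((-4 - 2) - 26) + 103)*146 = ((-6 - 26) + 103)*146 = (-32 + 103)*146 = 71*146 = 10366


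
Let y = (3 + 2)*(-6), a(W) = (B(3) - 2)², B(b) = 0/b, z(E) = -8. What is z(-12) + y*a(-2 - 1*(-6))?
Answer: -128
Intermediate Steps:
B(b) = 0
a(W) = 4 (a(W) = (0 - 2)² = (-2)² = 4)
y = -30 (y = 5*(-6) = -30)
z(-12) + y*a(-2 - 1*(-6)) = -8 - 30*4 = -8 - 120 = -128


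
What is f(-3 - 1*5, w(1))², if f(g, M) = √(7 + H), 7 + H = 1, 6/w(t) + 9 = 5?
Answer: 1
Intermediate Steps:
w(t) = -3/2 (w(t) = 6/(-9 + 5) = 6/(-4) = 6*(-¼) = -3/2)
H = -6 (H = -7 + 1 = -6)
f(g, M) = 1 (f(g, M) = √(7 - 6) = √1 = 1)
f(-3 - 1*5, w(1))² = 1² = 1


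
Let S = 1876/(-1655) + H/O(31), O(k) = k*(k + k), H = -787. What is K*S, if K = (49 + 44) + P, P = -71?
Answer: -53989727/1590455 ≈ -33.946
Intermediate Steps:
O(k) = 2*k² (O(k) = k*(2*k) = 2*k²)
K = 22 (K = (49 + 44) - 71 = 93 - 71 = 22)
S = -4908157/3180910 (S = 1876/(-1655) - 787/(2*31²) = 1876*(-1/1655) - 787/(2*961) = -1876/1655 - 787/1922 = -4908157/3180910 ≈ -1.5430)
K*S = 22*(-4908157/3180910) = -53989727/1590455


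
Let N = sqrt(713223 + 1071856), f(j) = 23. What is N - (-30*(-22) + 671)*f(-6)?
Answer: -30613 + sqrt(1785079) ≈ -29277.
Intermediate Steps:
N = sqrt(1785079) ≈ 1336.1
N - (-30*(-22) + 671)*f(-6) = sqrt(1785079) - (-30*(-22) + 671)*23 = sqrt(1785079) - (660 + 671)*23 = sqrt(1785079) - 1331*23 = sqrt(1785079) - 1*30613 = sqrt(1785079) - 30613 = -30613 + sqrt(1785079)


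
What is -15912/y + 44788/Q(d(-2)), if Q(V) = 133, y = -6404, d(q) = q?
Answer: 72234662/212933 ≈ 339.24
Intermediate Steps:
-15912/y + 44788/Q(d(-2)) = -15912/(-6404) + 44788/133 = -15912*(-1/6404) + 44788*(1/133) = 3978/1601 + 44788/133 = 72234662/212933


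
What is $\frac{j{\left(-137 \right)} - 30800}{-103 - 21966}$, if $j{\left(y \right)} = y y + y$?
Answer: $\frac{12168}{22069} \approx 0.55136$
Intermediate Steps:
$j{\left(y \right)} = y + y^{2}$ ($j{\left(y \right)} = y^{2} + y = y + y^{2}$)
$\frac{j{\left(-137 \right)} - 30800}{-103 - 21966} = \frac{- 137 \left(1 - 137\right) - 30800}{-103 - 21966} = \frac{\left(-137\right) \left(-136\right) - 30800}{-22069} = \left(18632 - 30800\right) \left(- \frac{1}{22069}\right) = \left(-12168\right) \left(- \frac{1}{22069}\right) = \frac{12168}{22069}$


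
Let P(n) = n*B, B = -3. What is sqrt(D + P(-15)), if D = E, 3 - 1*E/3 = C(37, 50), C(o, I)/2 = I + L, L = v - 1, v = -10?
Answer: 6*I*sqrt(5) ≈ 13.416*I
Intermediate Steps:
L = -11 (L = -10 - 1 = -11)
C(o, I) = -22 + 2*I (C(o, I) = 2*(I - 11) = 2*(-11 + I) = -22 + 2*I)
E = -225 (E = 9 - 3*(-22 + 2*50) = 9 - 3*(-22 + 100) = 9 - 3*78 = 9 - 234 = -225)
D = -225
P(n) = -3*n (P(n) = n*(-3) = -3*n)
sqrt(D + P(-15)) = sqrt(-225 - 3*(-15)) = sqrt(-225 + 45) = sqrt(-180) = 6*I*sqrt(5)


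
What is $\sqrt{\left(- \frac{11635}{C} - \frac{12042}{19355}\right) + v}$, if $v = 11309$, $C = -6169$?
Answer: $\frac{3 \sqrt{365636918235482490}}{17057285} \approx 106.35$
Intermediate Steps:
$\sqrt{\left(- \frac{11635}{C} - \frac{12042}{19355}\right) + v} = \sqrt{\left(- \frac{11635}{-6169} - \frac{12042}{19355}\right) + 11309} = \sqrt{\left(\left(-11635\right) \left(- \frac{1}{6169}\right) - \frac{12042}{19355}\right) + 11309} = \sqrt{\left(\frac{11635}{6169} - \frac{12042}{19355}\right) + 11309} = \sqrt{\frac{150908327}{119400995} + 11309} = \sqrt{\frac{1350456760782}{119400995}} = \frac{3 \sqrt{365636918235482490}}{17057285}$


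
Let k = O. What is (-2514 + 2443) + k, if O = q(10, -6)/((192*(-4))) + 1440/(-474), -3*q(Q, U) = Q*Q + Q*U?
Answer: -1684117/22752 ≈ -74.021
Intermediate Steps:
q(Q, U) = -Q²/3 - Q*U/3 (q(Q, U) = -(Q*Q + Q*U)/3 = -(Q² + Q*U)/3 = -Q²/3 - Q*U/3)
O = -68725/22752 (O = (-⅓*10*(10 - 6))/((192*(-4))) + 1440/(-474) = -⅓*10*4/(-768) + 1440*(-1/474) = -40/3*(-1/768) - 240/79 = 5/288 - 240/79 = -68725/22752 ≈ -3.0206)
k = -68725/22752 ≈ -3.0206
(-2514 + 2443) + k = (-2514 + 2443) - 68725/22752 = -71 - 68725/22752 = -1684117/22752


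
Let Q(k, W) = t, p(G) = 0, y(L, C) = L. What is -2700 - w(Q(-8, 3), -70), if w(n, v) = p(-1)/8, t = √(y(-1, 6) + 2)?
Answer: -2700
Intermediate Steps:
t = 1 (t = √(-1 + 2) = √1 = 1)
Q(k, W) = 1
w(n, v) = 0 (w(n, v) = 0/8 = 0*(⅛) = 0)
-2700 - w(Q(-8, 3), -70) = -2700 - 1*0 = -2700 + 0 = -2700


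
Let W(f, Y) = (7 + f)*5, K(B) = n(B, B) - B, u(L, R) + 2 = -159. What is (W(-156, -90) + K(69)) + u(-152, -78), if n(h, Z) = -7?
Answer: -982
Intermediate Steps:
u(L, R) = -161 (u(L, R) = -2 - 159 = -161)
K(B) = -7 - B
W(f, Y) = 35 + 5*f
(W(-156, -90) + K(69)) + u(-152, -78) = ((35 + 5*(-156)) + (-7 - 1*69)) - 161 = ((35 - 780) + (-7 - 69)) - 161 = (-745 - 76) - 161 = -821 - 161 = -982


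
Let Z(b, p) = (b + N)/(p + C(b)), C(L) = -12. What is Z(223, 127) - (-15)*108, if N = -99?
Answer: 186424/115 ≈ 1621.1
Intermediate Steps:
Z(b, p) = (-99 + b)/(-12 + p) (Z(b, p) = (b - 99)/(p - 12) = (-99 + b)/(-12 + p))
Z(223, 127) - (-15)*108 = (-99 + 223)/(-12 + 127) - (-15)*108 = 124/115 - 1*(-1620) = (1/115)*124 + 1620 = 124/115 + 1620 = 186424/115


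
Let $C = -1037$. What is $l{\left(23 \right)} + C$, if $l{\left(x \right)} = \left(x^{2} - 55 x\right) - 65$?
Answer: $-1838$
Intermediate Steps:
$l{\left(x \right)} = -65 + x^{2} - 55 x$
$l{\left(23 \right)} + C = \left(-65 + 23^{2} - 1265\right) - 1037 = \left(-65 + 529 - 1265\right) - 1037 = -801 - 1037 = -1838$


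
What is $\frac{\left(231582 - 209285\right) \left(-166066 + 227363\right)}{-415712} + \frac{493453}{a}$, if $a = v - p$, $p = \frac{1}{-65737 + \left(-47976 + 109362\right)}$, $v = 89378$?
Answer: $- \frac{48237275667659525}{14696691996768} \approx -3282.2$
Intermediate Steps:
$p = - \frac{1}{4351}$ ($p = \frac{1}{-65737 + 61386} = \frac{1}{-4351} = - \frac{1}{4351} \approx -0.00022983$)
$a = \frac{388883679}{4351}$ ($a = 89378 - - \frac{1}{4351} = 89378 + \frac{1}{4351} = \frac{388883679}{4351} \approx 89378.0$)
$\frac{\left(231582 - 209285\right) \left(-166066 + 227363\right)}{-415712} + \frac{493453}{a} = \frac{\left(231582 - 209285\right) \left(-166066 + 227363\right)}{-415712} + \frac{493453}{\frac{388883679}{4351}} = 22297 \cdot 61297 \left(- \frac{1}{415712}\right) + 493453 \cdot \frac{4351}{388883679} = 1366739209 \left(- \frac{1}{415712}\right) + \frac{2147014003}{388883679} = - \frac{124249019}{37792} + \frac{2147014003}{388883679} = - \frac{48237275667659525}{14696691996768}$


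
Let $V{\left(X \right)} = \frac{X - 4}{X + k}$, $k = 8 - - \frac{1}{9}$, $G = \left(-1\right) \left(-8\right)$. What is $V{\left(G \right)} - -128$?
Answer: $\frac{18596}{145} \approx 128.25$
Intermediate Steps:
$G = 8$
$k = \frac{73}{9}$ ($k = 8 - \left(-1\right) \frac{1}{9} = 8 - - \frac{1}{9} = 8 + \frac{1}{9} = \frac{73}{9} \approx 8.1111$)
$V{\left(X \right)} = \frac{-4 + X}{\frac{73}{9} + X}$ ($V{\left(X \right)} = \frac{X - 4}{X + \frac{73}{9}} = \frac{-4 + X}{\frac{73}{9} + X}$)
$V{\left(G \right)} - -128 = \frac{9 \left(-4 + 8\right)}{73 + 9 \cdot 8} - -128 = 9 \frac{1}{73 + 72} \cdot 4 + 128 = 9 \cdot \frac{1}{145} \cdot 4 + 128 = \frac{36}{145} + 128 = \frac{18596}{145}$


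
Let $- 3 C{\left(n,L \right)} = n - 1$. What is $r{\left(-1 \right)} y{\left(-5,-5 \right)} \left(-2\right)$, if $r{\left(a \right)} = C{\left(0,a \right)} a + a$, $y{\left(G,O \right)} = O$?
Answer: $- \frac{40}{3} \approx -13.333$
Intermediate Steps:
$C{\left(n,L \right)} = \frac{1}{3} - \frac{n}{3}$ ($C{\left(n,L \right)} = - \frac{n - 1}{3} = - \frac{-1 + n}{3} = \frac{1}{3} - \frac{n}{3}$)
$r{\left(a \right)} = \frac{4 a}{3}$ ($r{\left(a \right)} = \left(\frac{1}{3} - 0\right) a + a = \left(\frac{1}{3} + 0\right) a + a = \frac{a}{3} + a = \frac{4 a}{3}$)
$r{\left(-1 \right)} y{\left(-5,-5 \right)} \left(-2\right) = \frac{4}{3} \left(-1\right) \left(-5\right) \left(-2\right) = \left(- \frac{4}{3}\right) \left(-5\right) \left(-2\right) = \frac{20}{3} \left(-2\right) = - \frac{40}{3}$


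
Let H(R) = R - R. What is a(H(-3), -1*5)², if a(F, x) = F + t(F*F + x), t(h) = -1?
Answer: 1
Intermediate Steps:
H(R) = 0
a(F, x) = -1 + F (a(F, x) = F - 1 = -1 + F)
a(H(-3), -1*5)² = (-1 + 0)² = (-1)² = 1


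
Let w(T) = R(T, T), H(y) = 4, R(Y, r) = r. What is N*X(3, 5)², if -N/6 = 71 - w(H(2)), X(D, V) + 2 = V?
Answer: -3618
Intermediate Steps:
X(D, V) = -2 + V
w(T) = T
N = -402 (N = -6*(71 - 1*4) = -6*(71 - 4) = -6*67 = -402)
N*X(3, 5)² = -402*(-2 + 5)² = -402*3² = -402*9 = -3618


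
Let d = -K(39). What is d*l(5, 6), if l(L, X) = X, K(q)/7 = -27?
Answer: 1134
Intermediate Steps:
K(q) = -189 (K(q) = 7*(-27) = -189)
d = 189 (d = -1*(-189) = 189)
d*l(5, 6) = 189*6 = 1134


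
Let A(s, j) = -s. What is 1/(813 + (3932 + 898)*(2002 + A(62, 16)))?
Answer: 1/9371013 ≈ 1.0671e-7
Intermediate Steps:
1/(813 + (3932 + 898)*(2002 + A(62, 16))) = 1/(813 + (3932 + 898)*(2002 - 1*62)) = 1/(813 + 4830*(2002 - 62)) = 1/(813 + 4830*1940) = 1/(813 + 9370200) = 1/9371013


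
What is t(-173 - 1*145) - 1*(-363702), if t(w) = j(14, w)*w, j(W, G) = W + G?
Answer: 460374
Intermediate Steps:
j(W, G) = G + W
t(w) = w*(14 + w) (t(w) = (w + 14)*w = (14 + w)*w = w*(14 + w))
t(-173 - 1*145) - 1*(-363702) = (-173 - 1*145)*(14 + (-173 - 1*145)) - 1*(-363702) = (-173 - 145)*(14 + (-173 - 145)) + 363702 = -318*(14 - 318) + 363702 = -318*(-304) + 363702 = 96672 + 363702 = 460374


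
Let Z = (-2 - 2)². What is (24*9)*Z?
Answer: 3456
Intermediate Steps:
Z = 16 (Z = (-4)² = 16)
(24*9)*Z = (24*9)*16 = 216*16 = 3456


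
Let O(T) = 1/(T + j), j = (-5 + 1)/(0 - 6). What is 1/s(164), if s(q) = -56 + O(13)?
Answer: -41/2293 ≈ -0.017880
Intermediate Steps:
j = 2/3 (j = -4/(-6) = -4*(-1/6) = 2/3 ≈ 0.66667)
O(T) = 1/(2/3 + T) (O(T) = 1/(T + 2/3) = 1/(2/3 + T))
s(q) = -2293/41 (s(q) = -56 + 3/(2 + 3*13) = -56 + 3/(2 + 39) = -56 + 3/41 = -2293/41)
1/s(164) = 1/(-2293/41) = -41/2293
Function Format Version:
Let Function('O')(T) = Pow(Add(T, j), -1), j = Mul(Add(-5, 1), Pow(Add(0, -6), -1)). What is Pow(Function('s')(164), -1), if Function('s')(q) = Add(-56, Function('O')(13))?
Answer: Rational(-41, 2293) ≈ -0.017880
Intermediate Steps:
j = Rational(2, 3) (j = Mul(-4, Pow(-6, -1)) = Mul(-4, Rational(-1, 6)) = Rational(2, 3) ≈ 0.66667)
Function('O')(T) = Pow(Add(Rational(2, 3), T), -1) (Function('O')(T) = Pow(Add(T, Rational(2, 3)), -1) = Pow(Add(Rational(2, 3), T), -1))
Function('s')(q) = Rational(-2293, 41) (Function('s')(q) = Add(-56, Mul(3, Pow(Add(2, Mul(3, 13)), -1))) = Add(-56, Mul(3, Pow(Add(2, 39), -1))) = Add(-56, Mul(3, Pow(41, -1))) = Add(-56, Mul(3, Rational(1, 41))) = Add(-56, Rational(3, 41)) = Rational(-2293, 41))
Pow(Function('s')(164), -1) = Pow(Rational(-2293, 41), -1) = Rational(-41, 2293)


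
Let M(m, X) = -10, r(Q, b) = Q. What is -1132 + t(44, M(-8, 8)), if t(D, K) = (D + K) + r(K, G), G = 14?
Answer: -1108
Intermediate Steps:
t(D, K) = D + 2*K (t(D, K) = (D + K) + K = D + 2*K)
-1132 + t(44, M(-8, 8)) = -1132 + (44 + 2*(-10)) = -1132 + (44 - 20) = -1132 + 24 = -1108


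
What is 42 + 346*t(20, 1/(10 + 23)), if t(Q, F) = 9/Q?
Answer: 1977/10 ≈ 197.70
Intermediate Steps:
42 + 346*t(20, 1/(10 + 23)) = 42 + 346*(9/20) = 42 + 1557/10 = 1977/10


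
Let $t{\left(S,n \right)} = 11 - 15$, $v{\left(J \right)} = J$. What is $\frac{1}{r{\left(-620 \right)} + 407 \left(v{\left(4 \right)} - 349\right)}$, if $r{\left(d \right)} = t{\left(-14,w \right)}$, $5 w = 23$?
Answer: $- \frac{1}{140419} \approx -7.1215 \cdot 10^{-6}$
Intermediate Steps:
$w = \frac{23}{5}$ ($w = \frac{1}{5} \cdot 23 = \frac{23}{5} \approx 4.6$)
$t{\left(S,n \right)} = -4$ ($t{\left(S,n \right)} = 11 - 15 = -4$)
$r{\left(d \right)} = -4$
$\frac{1}{r{\left(-620 \right)} + 407 \left(v{\left(4 \right)} - 349\right)} = \frac{1}{-4 + 407 \left(4 - 349\right)} = \frac{1}{-4 + 407 \left(-345\right)} = \frac{1}{-4 - 140415} = \frac{1}{-140419} = - \frac{1}{140419}$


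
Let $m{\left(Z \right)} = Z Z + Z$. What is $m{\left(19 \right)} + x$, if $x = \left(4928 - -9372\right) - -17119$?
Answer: $31799$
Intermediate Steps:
$m{\left(Z \right)} = Z + Z^{2}$ ($m{\left(Z \right)} = Z^{2} + Z = Z + Z^{2}$)
$x = 31419$ ($x = \left(4928 + 9372\right) + 17119 = 14300 + 17119 = 31419$)
$m{\left(19 \right)} + x = 19 \left(1 + 19\right) + 31419 = 19 \cdot 20 + 31419 = 380 + 31419 = 31799$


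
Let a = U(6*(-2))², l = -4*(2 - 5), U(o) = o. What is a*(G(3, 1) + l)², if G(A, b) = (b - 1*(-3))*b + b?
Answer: 41616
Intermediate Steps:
G(A, b) = b + b*(3 + b) (G(A, b) = (b + 3)*b + b = (3 + b)*b + b = b*(3 + b) + b = b + b*(3 + b))
l = 12 (l = -4*(-3) = 12)
a = 144 (a = (6*(-2))² = (-12)² = 144)
a*(G(3, 1) + l)² = 144*(1*(4 + 1) + 12)² = 144*(1*5 + 12)² = 144*(5 + 12)² = 144*17² = 144*289 = 41616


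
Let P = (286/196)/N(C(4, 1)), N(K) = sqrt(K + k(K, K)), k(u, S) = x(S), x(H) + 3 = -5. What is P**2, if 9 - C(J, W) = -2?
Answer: 20449/28812 ≈ 0.70974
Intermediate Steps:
x(H) = -8 (x(H) = -3 - 5 = -8)
k(u, S) = -8
C(J, W) = 11 (C(J, W) = 9 - 1*(-2) = 9 + 2 = 11)
N(K) = sqrt(-8 + K) (N(K) = sqrt(K - 8) = sqrt(-8 + K))
P = 143*sqrt(3)/294 (P = (286/196)/(sqrt(-8 + 11)) = (286*(1/196))/(sqrt(3)) = 143*(sqrt(3)/3)/98 = 143*sqrt(3)/294 ≈ 0.84246)
P**2 = (143*sqrt(3)/294)**2 = 20449/28812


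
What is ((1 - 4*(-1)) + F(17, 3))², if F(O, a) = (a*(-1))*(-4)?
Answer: 289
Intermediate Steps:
F(O, a) = 4*a (F(O, a) = -a*(-4) = 4*a)
((1 - 4*(-1)) + F(17, 3))² = ((1 - 4*(-1)) + 4*3)² = ((1 + 4) + 12)² = (5 + 12)² = 17² = 289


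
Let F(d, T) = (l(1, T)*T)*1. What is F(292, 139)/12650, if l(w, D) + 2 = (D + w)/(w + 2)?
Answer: 9313/18975 ≈ 0.49080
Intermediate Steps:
l(w, D) = -2 + (D + w)/(2 + w) (l(w, D) = -2 + (D + w)/(w + 2) = -2 + (D + w)/(2 + w))
F(d, T) = T*(-5/3 + T/3) (F(d, T) = (((-4 + T - 1*1)/(2 + 1))*T)*1 = (((-4 + T - 1)/3)*T)*1 = (((-5 + T)/3)*T)*1 = ((-5/3 + T/3)*T)*1 = (T*(-5/3 + T/3))*1 = T*(-5/3 + T/3))
F(292, 139)/12650 = ((⅓)*139*(-5 + 139))/12650 = ((⅓)*139*134)*(1/12650) = (18626/3)*(1/12650) = 9313/18975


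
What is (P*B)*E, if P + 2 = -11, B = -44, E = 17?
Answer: 9724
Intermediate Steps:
P = -13 (P = -2 - 11 = -13)
(P*B)*E = -13*(-44)*17 = 572*17 = 9724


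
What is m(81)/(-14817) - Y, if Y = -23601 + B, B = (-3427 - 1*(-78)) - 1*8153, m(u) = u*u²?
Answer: 173196570/4939 ≈ 35067.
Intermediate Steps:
m(u) = u³
B = -11502 (B = (-3427 + 78) - 8153 = -3349 - 8153 = -11502)
Y = -35103 (Y = -23601 - 11502 = -35103)
m(81)/(-14817) - Y = 81³/(-14817) - 1*(-35103) = 531441*(-1/14817) + 35103 = -177147/4939 + 35103 = 173196570/4939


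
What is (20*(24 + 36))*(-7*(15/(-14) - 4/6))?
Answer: 14600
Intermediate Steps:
(20*(24 + 36))*(-7*(15/(-14) - 4/6)) = (20*60)*(-7*(15*(-1/14) - 4*⅙)) = 1200*(-7*(-15/14 - ⅔)) = 1200*(-7*(-73/42)) = 1200*(73/6) = 14600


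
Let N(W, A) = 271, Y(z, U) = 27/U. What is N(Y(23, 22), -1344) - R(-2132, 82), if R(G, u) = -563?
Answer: 834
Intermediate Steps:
N(Y(23, 22), -1344) - R(-2132, 82) = 271 - 1*(-563) = 271 + 563 = 834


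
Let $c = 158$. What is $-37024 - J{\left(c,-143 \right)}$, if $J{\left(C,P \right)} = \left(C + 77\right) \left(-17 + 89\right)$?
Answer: $-53944$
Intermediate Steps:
$J{\left(C,P \right)} = 5544 + 72 C$ ($J{\left(C,P \right)} = \left(77 + C\right) 72 = 5544 + 72 C$)
$-37024 - J{\left(c,-143 \right)} = -37024 - \left(5544 + 72 \cdot 158\right) = -37024 - \left(5544 + 11376\right) = -37024 - 16920 = -53944$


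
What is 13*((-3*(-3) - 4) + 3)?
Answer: 104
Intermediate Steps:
13*((-3*(-3) - 4) + 3) = 13*((9 - 4) + 3) = 13*(5 + 3) = 13*8 = 104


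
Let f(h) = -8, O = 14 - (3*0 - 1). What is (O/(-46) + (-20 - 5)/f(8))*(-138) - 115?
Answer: -2005/4 ≈ -501.25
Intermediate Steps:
O = 15 (O = 14 - (0 - 1) = 14 - 1*(-1) = 14 + 1 = 15)
(O/(-46) + (-20 - 5)/f(8))*(-138) - 115 = (15/(-46) + (-20 - 5)/(-8))*(-138) - 115 = (15*(-1/46) - 25*(-⅛))*(-138) - 115 = (-15/46 + 25/8)*(-138) - 115 = (515/184)*(-138) - 115 = -1545/4 - 115 = -2005/4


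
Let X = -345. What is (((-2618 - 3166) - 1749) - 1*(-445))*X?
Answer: 2445360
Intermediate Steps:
(((-2618 - 3166) - 1749) - 1*(-445))*X = (((-2618 - 3166) - 1749) - 1*(-445))*(-345) = ((-5784 - 1749) + 445)*(-345) = (-7533 + 445)*(-345) = -7088*(-345) = 2445360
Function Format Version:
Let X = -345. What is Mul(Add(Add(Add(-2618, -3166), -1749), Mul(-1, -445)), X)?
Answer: 2445360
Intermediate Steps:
Mul(Add(Add(Add(-2618, -3166), -1749), Mul(-1, -445)), X) = Mul(Add(Add(Add(-2618, -3166), -1749), Mul(-1, -445)), -345) = Mul(Add(Add(-5784, -1749), 445), -345) = Mul(Add(-7533, 445), -345) = Mul(-7088, -345) = 2445360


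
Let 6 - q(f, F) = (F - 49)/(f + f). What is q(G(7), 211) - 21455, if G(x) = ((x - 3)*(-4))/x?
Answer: -342617/16 ≈ -21414.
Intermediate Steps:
G(x) = (12 - 4*x)/x (G(x) = ((-3 + x)*(-4))/x = (12 - 4*x)/x)
q(f, F) = 6 - (-49 + F)/(2*f) (q(f, F) = 6 - (F - 49)/(f + f) = 6 - (-49 + F)/(2*f))
q(G(7), 211) - 21455 = (49 - 1*211 + 12*(-4 + 12/7))/(2*(-4 + 12/7)) - 21455 = (49 - 211 + 12*(-4 + 12*(⅐)))/(2*(-4 + 12*(⅐))) - 21455 = (49 - 211 + 12*(-4 + 12/7))/(2*(-4 + 12/7)) - 21455 = (49 - 211 + 12*(-16/7))/(2*(-16/7)) - 21455 = (½)*(-7/16)*(49 - 211 - 192/7) - 21455 = (½)*(-7/16)*(-1326/7) - 21455 = 663/16 - 21455 = -342617/16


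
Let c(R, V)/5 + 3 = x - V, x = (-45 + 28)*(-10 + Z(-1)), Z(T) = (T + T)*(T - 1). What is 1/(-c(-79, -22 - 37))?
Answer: -1/790 ≈ -0.0012658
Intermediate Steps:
Z(T) = 2*T*(-1 + T) (Z(T) = (2*T)*(-1 + T) = 2*T*(-1 + T))
x = 102 (x = (-45 + 28)*(-10 + 2*(-1)*(-1 - 1)) = -17*(-10 + 2*(-1)*(-2)) = -17*(-10 + 4) = -17*(-6) = 102)
c(R, V) = 495 - 5*V (c(R, V) = -15 + 5*(102 - V) = -15 + (510 - 5*V) = 495 - 5*V)
1/(-c(-79, -22 - 37)) = 1/(-(495 - 5*(-22 - 37))) = 1/(-(495 - 5*(-59))) = 1/(-(495 + 295)) = 1/(-1*790) = 1/(-790) = -1/790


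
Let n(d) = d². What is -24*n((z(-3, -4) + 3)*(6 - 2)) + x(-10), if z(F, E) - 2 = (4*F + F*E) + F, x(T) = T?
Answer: -1546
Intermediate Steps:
z(F, E) = 2 + 5*F + E*F (z(F, E) = 2 + ((4*F + F*E) + F) = 2 + ((4*F + E*F) + F) = 2 + (5*F + E*F) = 2 + 5*F + E*F)
-24*n((z(-3, -4) + 3)*(6 - 2)) + x(-10) = -24*(6 - 2)²*((2 + 5*(-3) - 4*(-3)) + 3)² - 10 = -24*16*((2 - 15 + 12) + 3)² - 10 = -24*16*(-1 + 3)² - 10 = -24*(2*4)² - 10 = -24*8² - 10 = -24*64 - 10 = -1536 - 10 = -1546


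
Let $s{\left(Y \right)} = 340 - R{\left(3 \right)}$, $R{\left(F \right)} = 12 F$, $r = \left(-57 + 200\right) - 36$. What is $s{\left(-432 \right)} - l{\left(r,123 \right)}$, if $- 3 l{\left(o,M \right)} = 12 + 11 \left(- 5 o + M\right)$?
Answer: $- \frac{3608}{3} \approx -1202.7$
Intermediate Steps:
$r = 107$ ($r = 143 - 36 = 107$)
$l{\left(o,M \right)} = -4 - \frac{11 M}{3} + \frac{55 o}{3}$ ($l{\left(o,M \right)} = - \frac{12 + 11 \left(- 5 o + M\right)}{3} = - \frac{12 + 11 \left(M - 5 o\right)}{3} = - \frac{12 + \left(- 55 o + 11 M\right)}{3} = - \frac{12 - 55 o + 11 M}{3} = -4 - \frac{11 M}{3} + \frac{55 o}{3}$)
$s{\left(Y \right)} = 304$ ($s{\left(Y \right)} = 340 - 12 \cdot 3 = 340 - 36 = 304$)
$s{\left(-432 \right)} - l{\left(r,123 \right)} = 304 - \left(-4 - 451 + \frac{55}{3} \cdot 107\right) = 304 - \left(-4 - 451 + \frac{5885}{3}\right) = 304 - \frac{4520}{3} = - \frac{3608}{3}$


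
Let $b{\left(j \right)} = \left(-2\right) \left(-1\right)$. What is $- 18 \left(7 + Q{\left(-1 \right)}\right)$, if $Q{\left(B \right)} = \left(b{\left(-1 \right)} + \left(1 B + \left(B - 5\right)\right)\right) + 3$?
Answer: $-90$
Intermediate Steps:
$b{\left(j \right)} = 2$
$Q{\left(B \right)} = 2 B$ ($Q{\left(B \right)} = \left(2 + \left(1 B + \left(B - 5\right)\right)\right) + 3 = \left(2 + \left(B + \left(-5 + B\right)\right)\right) + 3 = \left(2 + \left(-5 + 2 B\right)\right) + 3 = \left(-3 + 2 B\right) + 3 = 2 B$)
$- 18 \left(7 + Q{\left(-1 \right)}\right) = - 18 \left(7 + 2 \left(-1\right)\right) = - 18 \left(7 - 2\right) = \left(-18\right) 5 = -90$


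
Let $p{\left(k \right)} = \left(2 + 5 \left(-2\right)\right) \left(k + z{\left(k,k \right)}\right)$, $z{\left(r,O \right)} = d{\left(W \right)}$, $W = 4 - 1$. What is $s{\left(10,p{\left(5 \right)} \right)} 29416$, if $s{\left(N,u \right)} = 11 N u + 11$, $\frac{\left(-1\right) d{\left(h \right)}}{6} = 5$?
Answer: $647475576$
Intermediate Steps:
$W = 3$ ($W = 4 - 1 = 3$)
$d{\left(h \right)} = -30$ ($d{\left(h \right)} = \left(-6\right) 5 = -30$)
$z{\left(r,O \right)} = -30$
$p{\left(k \right)} = 240 - 8 k$ ($p{\left(k \right)} = \left(2 + 5 \left(-2\right)\right) \left(k - 30\right) = \left(2 - 10\right) \left(-30 + k\right) = - 8 \left(-30 + k\right) = 240 - 8 k$)
$s{\left(N,u \right)} = 11 + 11 N u$ ($s{\left(N,u \right)} = 11 N u + 11 = 11 + 11 N u$)
$s{\left(10,p{\left(5 \right)} \right)} 29416 = \left(11 + 11 \cdot 10 \left(240 - 40\right)\right) 29416 = \left(11 + 11 \cdot 10 \cdot 200\right) 29416 = \left(11 + 22000\right) 29416 = 22011 \cdot 29416 = 647475576$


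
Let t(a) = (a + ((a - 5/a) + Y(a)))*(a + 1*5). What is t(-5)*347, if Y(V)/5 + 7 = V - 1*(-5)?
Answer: 0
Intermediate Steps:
Y(V) = -10 + 5*V (Y(V) = -35 + 5*(V - 1*(-5)) = -35 + 5*(V + 5) = -35 + 5*(5 + V) = -35 + (25 + 5*V) = -10 + 5*V)
t(a) = (5 + a)*(-10 - 5/a + 7*a) (t(a) = (a + ((a - 5/a) + (-10 + 5*a)))*(a + 1*5) = (a + (-10 - 5/a + 6*a))*(a + 5) = (-10 - 5/a + 7*a)*(5 + a) = (5 + a)*(-10 - 5/a + 7*a))
t(-5)*347 = (-55 - 25/(-5) + 7*(-5)² + 25*(-5))*347 = (-55 - 25*(-⅕) + 7*25 - 125)*347 = (-55 + 5 + 175 - 125)*347 = 0*347 = 0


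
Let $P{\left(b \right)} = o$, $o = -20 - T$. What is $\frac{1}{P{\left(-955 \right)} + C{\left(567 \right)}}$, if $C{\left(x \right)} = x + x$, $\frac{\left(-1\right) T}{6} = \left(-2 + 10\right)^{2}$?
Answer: $\frac{1}{1498} \approx 0.00066756$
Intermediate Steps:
$T = -384$ ($T = - 6 \left(-2 + 10\right)^{2} = - 6 \cdot 8^{2} = \left(-6\right) 64 = -384$)
$o = 364$ ($o = -20 - -384 = -20 + 384 = 364$)
$C{\left(x \right)} = 2 x$
$P{\left(b \right)} = 364$
$\frac{1}{P{\left(-955 \right)} + C{\left(567 \right)}} = \frac{1}{364 + 2 \cdot 567} = \frac{1}{364 + 1134} = \frac{1}{1498}$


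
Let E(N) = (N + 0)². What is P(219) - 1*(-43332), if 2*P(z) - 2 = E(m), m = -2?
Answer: 43335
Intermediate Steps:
E(N) = N²
P(z) = 3 (P(z) = 1 + (½)*(-2)² = 1 + (½)*4 = 1 + 2 = 3)
P(219) - 1*(-43332) = 3 - 1*(-43332) = 3 + 43332 = 43335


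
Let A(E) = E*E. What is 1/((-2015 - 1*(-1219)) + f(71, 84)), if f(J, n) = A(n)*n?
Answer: 1/591908 ≈ 1.6895e-6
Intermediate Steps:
A(E) = E**2
f(J, n) = n**3 (f(J, n) = n**2*n = n**3)
1/((-2015 - 1*(-1219)) + f(71, 84)) = 1/((-2015 - 1*(-1219)) + 84**3) = 1/((-2015 + 1219) + 592704) = 1/(-796 + 592704) = 1/591908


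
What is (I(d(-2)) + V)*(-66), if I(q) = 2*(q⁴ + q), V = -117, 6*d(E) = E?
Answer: 209638/27 ≈ 7764.4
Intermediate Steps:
d(E) = E/6
I(q) = 2*q + 2*q⁴ (I(q) = 2*(q + q⁴) = 2*q + 2*q⁴)
(I(d(-2)) + V)*(-66) = (2*((⅙)*(-2))*(1 + ((⅙)*(-2))³) - 117)*(-66) = (2*(-⅓)*(1 + (-⅓)³) - 117)*(-66) = (2*(-⅓)*(1 - 1/27) - 117)*(-66) = (2*(-⅓)*(26/27) - 117)*(-66) = (-52/81 - 117)*(-66) = -9529/81*(-66) = 209638/27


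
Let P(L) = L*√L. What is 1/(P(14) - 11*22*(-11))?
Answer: 1331/3541750 - 7*√14/3541750 ≈ 0.00036841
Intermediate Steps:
P(L) = L^(3/2)
1/(P(14) - 11*22*(-11)) = 1/(14^(3/2) - 11*22*(-11)) = 1/(14*√14 - 242*(-11)) = 1/(14*√14 + 2662) = 1/(2662 + 14*√14)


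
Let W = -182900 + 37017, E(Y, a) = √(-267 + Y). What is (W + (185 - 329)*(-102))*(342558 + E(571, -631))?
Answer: -44941896810 - 524780*√19 ≈ -4.4944e+10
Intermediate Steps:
W = -145883
(W + (185 - 329)*(-102))*(342558 + E(571, -631)) = (-145883 + (185 - 329)*(-102))*(342558 + √(-267 + 571)) = (-145883 - 144*(-102))*(342558 + √304) = (-145883 + 14688)*(342558 + 4*√19) = -131195*(342558 + 4*√19) = -44941896810 - 524780*√19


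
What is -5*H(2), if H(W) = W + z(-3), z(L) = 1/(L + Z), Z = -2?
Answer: -9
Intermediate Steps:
z(L) = 1/(-2 + L) (z(L) = 1/(L - 2) = 1/(-2 + L))
H(W) = -1/5 + W (H(W) = W + 1/(-2 - 3) = W + 1/(-5) = W - 1/5 = -1/5 + W)
-5*H(2) = -5*(-1/5 + 2) = -5*9/5 = -9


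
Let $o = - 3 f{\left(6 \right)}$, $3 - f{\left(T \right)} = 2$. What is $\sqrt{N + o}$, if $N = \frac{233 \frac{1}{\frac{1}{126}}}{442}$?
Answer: $\frac{8 \sqrt{48399}}{221} \approx 7.9637$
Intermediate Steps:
$f{\left(T \right)} = 1$ ($f{\left(T \right)} = 3 - 2 = 1$)
$o = -3$ ($o = \left(-3\right) 1 = -3$)
$N = \frac{14679}{221}$ ($N = 233 \frac{1}{\frac{1}{126}} \cdot \frac{1}{442} = 233 \cdot 126 \cdot \frac{1}{442} = 29358 \cdot \frac{1}{442} = \frac{14679}{221} \approx 66.421$)
$\sqrt{N + o} = \sqrt{\frac{14679}{221} - 3} = \sqrt{\frac{14016}{221}} = \frac{8 \sqrt{48399}}{221}$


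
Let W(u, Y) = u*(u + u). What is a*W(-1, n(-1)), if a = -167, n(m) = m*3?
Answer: -334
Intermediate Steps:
n(m) = 3*m
W(u, Y) = 2*u² (W(u, Y) = u*(2*u) = 2*u²)
a*W(-1, n(-1)) = -334*(-1)² = -334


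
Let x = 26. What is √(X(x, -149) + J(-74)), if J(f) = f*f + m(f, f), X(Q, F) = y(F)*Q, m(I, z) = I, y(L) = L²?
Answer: 2*√145657 ≈ 763.30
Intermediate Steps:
X(Q, F) = Q*F² (X(Q, F) = F²*Q = Q*F²)
J(f) = f + f² (J(f) = f*f + f = f² + f = f + f²)
√(X(x, -149) + J(-74)) = √(26*(-149)² - 74*(1 - 74)) = √(26*22201 - 74*(-73)) = √(577226 + 5402) = √582628 = 2*√145657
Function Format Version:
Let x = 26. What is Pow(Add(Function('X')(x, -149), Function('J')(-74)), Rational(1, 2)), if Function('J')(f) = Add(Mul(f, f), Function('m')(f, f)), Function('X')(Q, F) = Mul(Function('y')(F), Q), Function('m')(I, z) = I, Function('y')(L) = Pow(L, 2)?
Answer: Mul(2, Pow(145657, Rational(1, 2))) ≈ 763.30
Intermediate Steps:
Function('X')(Q, F) = Mul(Q, Pow(F, 2)) (Function('X')(Q, F) = Mul(Pow(F, 2), Q) = Mul(Q, Pow(F, 2)))
Function('J')(f) = Add(f, Pow(f, 2)) (Function('J')(f) = Add(Mul(f, f), f) = Add(Pow(f, 2), f) = Add(f, Pow(f, 2)))
Pow(Add(Function('X')(x, -149), Function('J')(-74)), Rational(1, 2)) = Pow(Add(Mul(26, Pow(-149, 2)), Mul(-74, Add(1, -74))), Rational(1, 2)) = Pow(Add(Mul(26, 22201), Mul(-74, -73)), Rational(1, 2)) = Pow(Add(577226, 5402), Rational(1, 2)) = Pow(582628, Rational(1, 2)) = Mul(2, Pow(145657, Rational(1, 2)))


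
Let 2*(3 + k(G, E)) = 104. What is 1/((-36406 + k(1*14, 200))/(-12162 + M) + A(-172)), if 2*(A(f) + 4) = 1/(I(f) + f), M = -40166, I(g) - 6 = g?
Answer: -8843432/29242477 ≈ -0.30242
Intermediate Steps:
I(g) = 6 + g
k(G, E) = 49 (k(G, E) = -3 + (1/2)*104 = -3 + 52 = 49)
A(f) = -4 + 1/(2*(6 + 2*f)) (A(f) = -4 + 1/(2*((6 + f) + f)) = -4 + 1/(2*(6 + 2*f)))
1/((-36406 + k(1*14, 200))/(-12162 + M) + A(-172)) = 1/((-36406 + 49)/(-12162 - 40166) + (-47 - 16*(-172))/(4*(3 - 172))) = 1/(-36357/(-52328) + (1/4)*(-47 + 2752)/(-169)) = 1/(-36357*(-1/52328) + (1/4)*(-1/169)*2705) = 1/(36357/52328 - 2705/676) = 1/(-29242477/8843432) = -8843432/29242477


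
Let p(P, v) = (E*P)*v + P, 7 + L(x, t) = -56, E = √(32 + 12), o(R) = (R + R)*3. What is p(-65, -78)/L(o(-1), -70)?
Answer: 65/63 - 3380*√11/21 ≈ -532.79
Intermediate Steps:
o(R) = 6*R (o(R) = (2*R)*3 = 6*R)
E = 2*√11 (E = √44 = 2*√11 ≈ 6.6332)
L(x, t) = -63 (L(x, t) = -7 - 56 = -63)
p(P, v) = P + 2*P*v*√11 (p(P, v) = ((2*√11)*P)*v + P = (2*P*√11)*v + P = 2*P*v*√11 + P = P + 2*P*v*√11)
p(-65, -78)/L(o(-1), -70) = -65*(1 + 2*(-78)*√11)/(-63) = -65*(1 - 156*√11)*(-1/63) = (-65 + 10140*√11)*(-1/63) = 65/63 - 3380*√11/21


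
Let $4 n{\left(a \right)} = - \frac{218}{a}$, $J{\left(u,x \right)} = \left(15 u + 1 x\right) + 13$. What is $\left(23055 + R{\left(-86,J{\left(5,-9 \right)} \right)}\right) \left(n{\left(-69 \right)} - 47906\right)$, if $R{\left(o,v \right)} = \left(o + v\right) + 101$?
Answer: $- \frac{153036163931}{138} \approx -1.109 \cdot 10^{9}$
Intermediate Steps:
$J{\left(u,x \right)} = 13 + x + 15 u$ ($J{\left(u,x \right)} = \left(15 u + x\right) + 13 = \left(x + 15 u\right) + 13 = 13 + x + 15 u$)
$R{\left(o,v \right)} = 101 + o + v$
$n{\left(a \right)} = - \frac{109}{2 a}$ ($n{\left(a \right)} = \frac{\left(-218\right) \frac{1}{a}}{4} = - \frac{109}{2 a}$)
$\left(23055 + R{\left(-86,J{\left(5,-9 \right)} \right)}\right) \left(n{\left(-69 \right)} - 47906\right) = \left(23055 + \left(101 - 86 + \left(13 - 9 + 15 \cdot 5\right)\right)\right) \left(- \frac{109}{2 \left(-69\right)} - 47906\right) = \left(23055 + \left(101 - 86 + \left(13 - 9 + 75\right)\right)\right) \left(\left(- \frac{109}{2}\right) \left(- \frac{1}{69}\right) - 47906\right) = \left(23055 + \left(101 - 86 + 79\right)\right) \left(\frac{109}{138} - 47906\right) = \left(23055 + 94\right) \left(- \frac{6610919}{138}\right) = 23149 \left(- \frac{6610919}{138}\right) = - \frac{153036163931}{138}$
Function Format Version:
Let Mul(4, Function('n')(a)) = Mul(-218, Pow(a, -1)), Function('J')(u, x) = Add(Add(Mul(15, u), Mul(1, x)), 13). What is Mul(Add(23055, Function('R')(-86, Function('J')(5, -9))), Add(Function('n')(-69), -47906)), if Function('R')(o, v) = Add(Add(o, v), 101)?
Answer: Rational(-153036163931, 138) ≈ -1.1090e+9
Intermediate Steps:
Function('J')(u, x) = Add(13, x, Mul(15, u)) (Function('J')(u, x) = Add(Add(Mul(15, u), x), 13) = Add(Add(x, Mul(15, u)), 13) = Add(13, x, Mul(15, u)))
Function('R')(o, v) = Add(101, o, v)
Function('n')(a) = Mul(Rational(-109, 2), Pow(a, -1)) (Function('n')(a) = Mul(Rational(1, 4), Mul(-218, Pow(a, -1))) = Mul(Rational(-109, 2), Pow(a, -1)))
Mul(Add(23055, Function('R')(-86, Function('J')(5, -9))), Add(Function('n')(-69), -47906)) = Mul(Add(23055, Add(101, -86, Add(13, -9, Mul(15, 5)))), Add(Mul(Rational(-109, 2), Pow(-69, -1)), -47906)) = Mul(Add(23055, Add(101, -86, Add(13, -9, 75))), Add(Mul(Rational(-109, 2), Rational(-1, 69)), -47906)) = Mul(Add(23055, Add(101, -86, 79)), Add(Rational(109, 138), -47906)) = Mul(Add(23055, 94), Rational(-6610919, 138)) = Mul(23149, Rational(-6610919, 138)) = Rational(-153036163931, 138)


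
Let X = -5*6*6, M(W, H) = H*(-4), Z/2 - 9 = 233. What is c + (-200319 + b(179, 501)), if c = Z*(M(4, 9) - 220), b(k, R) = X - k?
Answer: -324582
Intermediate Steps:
Z = 484 (Z = 18 + 2*233 = 18 + 466 = 484)
M(W, H) = -4*H
X = -180 (X = -30*6 = -180)
b(k, R) = -180 - k
c = -123904 (c = 484*(-4*9 - 220) = 484*(-36 - 220) = 484*(-256) = -123904)
c + (-200319 + b(179, 501)) = -123904 + (-200319 + (-180 - 1*179)) = -123904 + (-200319 + (-180 - 179)) = -123904 + (-200319 - 359) = -123904 - 200678 = -324582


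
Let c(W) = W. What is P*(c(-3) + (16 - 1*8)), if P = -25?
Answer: -125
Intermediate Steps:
P*(c(-3) + (16 - 1*8)) = -25*(-3 + (16 - 1*8)) = -25*(-3 + (16 - 8)) = -25*(-3 + 8) = -25*5 = -125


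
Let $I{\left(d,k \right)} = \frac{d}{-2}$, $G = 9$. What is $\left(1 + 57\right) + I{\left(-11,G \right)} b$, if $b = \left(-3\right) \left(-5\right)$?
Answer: $\frac{281}{2} \approx 140.5$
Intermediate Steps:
$I{\left(d,k \right)} = - \frac{d}{2}$ ($I{\left(d,k \right)} = d \left(- \frac{1}{2}\right) = - \frac{d}{2}$)
$b = 15$
$\left(1 + 57\right) + I{\left(-11,G \right)} b = \left(1 + 57\right) + \left(- \frac{1}{2}\right) \left(-11\right) 15 = 58 + \frac{11}{2} \cdot 15 = 58 + \frac{165}{2} = \frac{281}{2}$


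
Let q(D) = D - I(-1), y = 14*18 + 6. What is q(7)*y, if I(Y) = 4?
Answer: 774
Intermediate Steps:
y = 258 (y = 252 + 6 = 258)
q(D) = -4 + D (q(D) = D - 1*4 = D - 4 = -4 + D)
q(7)*y = (-4 + 7)*258 = 3*258 = 774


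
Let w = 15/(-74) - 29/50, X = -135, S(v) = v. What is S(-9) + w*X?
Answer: 17883/185 ≈ 96.665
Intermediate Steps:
w = -724/925 (w = 15*(-1/74) - 29*1/50 = -15/74 - 29/50 = -724/925 ≈ -0.78270)
S(-9) + w*X = -9 - 724/925*(-135) = -9 + 19548/185 = 17883/185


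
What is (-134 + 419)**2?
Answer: 81225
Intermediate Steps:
(-134 + 419)**2 = 285**2 = 81225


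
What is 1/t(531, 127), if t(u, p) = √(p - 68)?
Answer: √59/59 ≈ 0.13019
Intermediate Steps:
t(u, p) = √(-68 + p)
1/t(531, 127) = 1/(√(-68 + 127)) = 1/(√59) = √59/59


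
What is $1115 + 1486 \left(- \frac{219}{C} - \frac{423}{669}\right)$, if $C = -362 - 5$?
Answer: $\frac{86928455}{81841} \approx 1062.2$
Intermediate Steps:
$C = -367$
$1115 + 1486 \left(- \frac{219}{C} - \frac{423}{669}\right) = 1115 + 1486 \left(- \frac{219}{-367} - \frac{423}{669}\right) = 1115 + 1486 \left(\left(-219\right) \left(- \frac{1}{367}\right) - \frac{141}{223}\right) = 1115 + 1486 \left(\frac{219}{367} - \frac{141}{223}\right) = 1115 + 1486 \left(- \frac{2910}{81841}\right) = 1115 - \frac{4324260}{81841} = \frac{86928455}{81841}$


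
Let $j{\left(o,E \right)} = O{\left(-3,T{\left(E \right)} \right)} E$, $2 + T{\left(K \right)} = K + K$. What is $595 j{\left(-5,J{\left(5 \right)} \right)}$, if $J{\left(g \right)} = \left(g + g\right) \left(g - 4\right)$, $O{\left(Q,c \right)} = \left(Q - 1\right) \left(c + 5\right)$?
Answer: $-547400$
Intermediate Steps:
$T{\left(K \right)} = -2 + 2 K$ ($T{\left(K \right)} = -2 + \left(K + K\right) = -2 + 2 K$)
$O{\left(Q,c \right)} = \left(-1 + Q\right) \left(5 + c\right)$
$J{\left(g \right)} = 2 g \left(-4 + g\right)$
$j{\left(o,E \right)} = E \left(-12 - 8 E\right)$ ($j{\left(o,E \right)} = \left(-5 - \left(-2 + 2 E\right) + 5 \left(-3\right) - 3 \left(-2 + 2 E\right)\right) E = \left(-5 - \left(-2 + 2 E\right) - 15 - \left(-6 + 6 E\right)\right) E = \left(-12 - 8 E\right) E = E \left(-12 - 8 E\right)$)
$595 j{\left(-5,J{\left(5 \right)} \right)} = 595 \left(- 4 \cdot 2 \cdot 5 \left(-4 + 5\right) \left(3 + 2 \cdot 2 \cdot 5 \left(-4 + 5\right)\right)\right) = 595 \left(- 4 \cdot 2 \cdot 5 \cdot 1 \left(3 + 2 \cdot 2 \cdot 5 \cdot 1\right)\right) = 595 \left(\left(-4\right) 10 \left(3 + 2 \cdot 10\right)\right) = 595 \left(\left(-4\right) 10 \left(3 + 20\right)\right) = 595 \left(\left(-4\right) 10 \cdot 23\right) = 595 \left(-920\right) = -547400$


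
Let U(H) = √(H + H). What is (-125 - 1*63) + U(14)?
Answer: -188 + 2*√7 ≈ -182.71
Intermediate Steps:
U(H) = √2*√H (U(H) = √(2*H) = √2*√H)
(-125 - 1*63) + U(14) = (-125 - 1*63) + √2*√14 = (-125 - 63) + 2*√7 = -188 + 2*√7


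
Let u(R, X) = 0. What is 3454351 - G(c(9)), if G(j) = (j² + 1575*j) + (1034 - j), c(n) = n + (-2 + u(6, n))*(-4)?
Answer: 3426270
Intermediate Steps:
c(n) = 8 + n (c(n) = n + (-2 + 0)*(-4) = n - 2*(-4) = n + 8 = 8 + n)
G(j) = 1034 + j² + 1574*j
3454351 - G(c(9)) = 3454351 - (1034 + (8 + 9)² + 1574*(8 + 9)) = 3454351 - (1034 + 17² + 1574*17) = 3454351 - (1034 + 289 + 26758) = 3454351 - 1*28081 = 3454351 - 28081 = 3426270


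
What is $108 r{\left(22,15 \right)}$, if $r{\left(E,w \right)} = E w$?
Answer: $35640$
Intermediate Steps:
$108 r{\left(22,15 \right)} = 108 \cdot 22 \cdot 15 = 108 \cdot 330 = 35640$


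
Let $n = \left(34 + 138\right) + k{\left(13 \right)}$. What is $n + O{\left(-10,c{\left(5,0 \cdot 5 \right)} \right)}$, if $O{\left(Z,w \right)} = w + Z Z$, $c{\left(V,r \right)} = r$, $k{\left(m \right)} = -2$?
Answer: $270$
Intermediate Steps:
$O{\left(Z,w \right)} = w + Z^{2}$
$n = 170$ ($n = \left(34 + 138\right) - 2 = 172 - 2 = 170$)
$n + O{\left(-10,c{\left(5,0 \cdot 5 \right)} \right)} = 170 + \left(0 \cdot 5 + \left(-10\right)^{2}\right) = 170 + \left(0 + 100\right) = 170 + 100 = 270$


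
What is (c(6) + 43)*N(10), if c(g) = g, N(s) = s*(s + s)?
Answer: 9800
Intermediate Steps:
N(s) = 2*s² (N(s) = s*(2*s) = 2*s²)
(c(6) + 43)*N(10) = (6 + 43)*(2*10²) = 49*(2*100) = 49*200 = 9800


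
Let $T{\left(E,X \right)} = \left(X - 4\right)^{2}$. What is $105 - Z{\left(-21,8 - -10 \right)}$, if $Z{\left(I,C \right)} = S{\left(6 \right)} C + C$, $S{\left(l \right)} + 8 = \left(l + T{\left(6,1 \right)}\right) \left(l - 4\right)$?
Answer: $-309$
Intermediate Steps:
$T{\left(E,X \right)} = \left(-4 + X\right)^{2}$
$S{\left(l \right)} = -8 + \left(-4 + l\right) \left(9 + l\right)$ ($S{\left(l \right)} = -8 + \left(l + \left(-4 + 1\right)^{2}\right) \left(l - 4\right) = -8 + \left(l + \left(-3\right)^{2}\right) \left(-4 + l\right) = -8 + \left(l + 9\right) \left(-4 + l\right) = -8 + \left(9 + l\right) \left(-4 + l\right) = -8 + \left(-4 + l\right) \left(9 + l\right)$)
$Z{\left(I,C \right)} = 23 C$ ($Z{\left(I,C \right)} = \left(-44 + 6^{2} + 5 \cdot 6\right) C + C = \left(-44 + 36 + 30\right) C + C = 22 C + C = 23 C$)
$105 - Z{\left(-21,8 - -10 \right)} = 105 - 23 \left(8 - -10\right) = 105 - 23 \left(8 + 10\right) = 105 - 23 \cdot 18 = 105 - 414 = -309$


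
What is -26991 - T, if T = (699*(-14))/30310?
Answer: -58434816/2165 ≈ -26991.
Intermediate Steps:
T = -699/2165 (T = -9786*1/30310 = -699/2165 ≈ -0.32286)
-26991 - T = -26991 - 1*(-699/2165) = -26991 + 699/2165 = -58434816/2165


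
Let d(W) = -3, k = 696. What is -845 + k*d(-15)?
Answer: -2933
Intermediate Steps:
-845 + k*d(-15) = -845 + 696*(-3) = -845 - 2088 = -2933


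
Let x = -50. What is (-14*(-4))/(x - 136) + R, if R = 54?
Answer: 4994/93 ≈ 53.699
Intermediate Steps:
(-14*(-4))/(x - 136) + R = (-14*(-4))/(-50 - 136) + 54 = 56/(-186) + 54 = -1/186*56 + 54 = -28/93 + 54 = 4994/93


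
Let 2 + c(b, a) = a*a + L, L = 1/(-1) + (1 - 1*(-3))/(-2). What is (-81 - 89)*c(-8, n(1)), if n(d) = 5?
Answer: -3400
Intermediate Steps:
L = -3 (L = 1*(-1) + (1 + 3)*(-½) = -1 + 4*(-½) = -1 - 2 = -3)
c(b, a) = -5 + a² (c(b, a) = -2 + (a*a - 3) = -2 + (a² - 3) = -2 + (-3 + a²) = -5 + a²)
(-81 - 89)*c(-8, n(1)) = (-81 - 89)*(-5 + 5²) = -170*(-5 + 25) = -170*20 = -3400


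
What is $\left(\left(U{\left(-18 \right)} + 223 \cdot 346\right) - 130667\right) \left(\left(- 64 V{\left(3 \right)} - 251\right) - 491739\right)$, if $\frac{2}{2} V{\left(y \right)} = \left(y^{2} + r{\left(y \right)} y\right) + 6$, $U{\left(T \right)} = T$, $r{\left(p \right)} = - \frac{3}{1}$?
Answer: $26355303098$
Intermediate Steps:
$r{\left(p \right)} = -3$ ($r{\left(p \right)} = \left(-3\right) 1 = -3$)
$V{\left(y \right)} = 6 + y^{2} - 3 y$ ($V{\left(y \right)} = \left(y^{2} - 3 y\right) + 6 = 6 + y^{2} - 3 y$)
$\left(\left(U{\left(-18 \right)} + 223 \cdot 346\right) - 130667\right) \left(\left(- 64 V{\left(3 \right)} - 251\right) - 491739\right) = \left(\left(-18 + 223 \cdot 346\right) - 130667\right) \left(\left(- 64 \left(6 + 3^{2} - 9\right) - 251\right) - 491739\right) = \left(\left(-18 + 77158\right) - 130667\right) \left(\left(- 64 \left(6 + 9 - 9\right) - 251\right) - 491739\right) = \left(77140 - 130667\right) \left(\left(\left(-64\right) 6 - 251\right) - 491739\right) = - 53527 \left(\left(-384 - 251\right) - 491739\right) = - 53527 \left(-635 - 491739\right) = \left(-53527\right) \left(-492374\right) = 26355303098$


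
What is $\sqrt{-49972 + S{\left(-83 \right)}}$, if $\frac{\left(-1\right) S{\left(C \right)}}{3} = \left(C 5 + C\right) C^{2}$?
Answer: $\sqrt{10242194} \approx 3200.3$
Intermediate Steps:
$S{\left(C \right)} = - 18 C^{3}$ ($S{\left(C \right)} = - 3 \left(C 5 + C\right) C^{2} = - 3 \left(5 C + C\right) C^{2} = - 3 \cdot 6 C C^{2} = - 3 \cdot 6 C^{3} = - 18 C^{3}$)
$\sqrt{-49972 + S{\left(-83 \right)}} = \sqrt{-49972 - 18 \left(-83\right)^{3}} = \sqrt{-49972 - -10292166} = \sqrt{-49972 + 10292166} = \sqrt{10242194}$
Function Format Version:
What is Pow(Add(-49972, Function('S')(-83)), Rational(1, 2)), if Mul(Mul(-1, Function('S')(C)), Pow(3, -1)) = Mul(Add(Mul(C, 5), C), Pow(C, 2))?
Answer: Pow(10242194, Rational(1, 2)) ≈ 3200.3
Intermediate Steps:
Function('S')(C) = Mul(-18, Pow(C, 3)) (Function('S')(C) = Mul(-3, Mul(Add(Mul(C, 5), C), Pow(C, 2))) = Mul(-3, Mul(Add(Mul(5, C), C), Pow(C, 2))) = Mul(-3, Mul(Mul(6, C), Pow(C, 2))) = Mul(-3, Mul(6, Pow(C, 3))) = Mul(-18, Pow(C, 3)))
Pow(Add(-49972, Function('S')(-83)), Rational(1, 2)) = Pow(Add(-49972, Mul(-18, Pow(-83, 3))), Rational(1, 2)) = Pow(Add(-49972, Mul(-18, -571787)), Rational(1, 2)) = Pow(Add(-49972, 10292166), Rational(1, 2)) = Pow(10242194, Rational(1, 2))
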